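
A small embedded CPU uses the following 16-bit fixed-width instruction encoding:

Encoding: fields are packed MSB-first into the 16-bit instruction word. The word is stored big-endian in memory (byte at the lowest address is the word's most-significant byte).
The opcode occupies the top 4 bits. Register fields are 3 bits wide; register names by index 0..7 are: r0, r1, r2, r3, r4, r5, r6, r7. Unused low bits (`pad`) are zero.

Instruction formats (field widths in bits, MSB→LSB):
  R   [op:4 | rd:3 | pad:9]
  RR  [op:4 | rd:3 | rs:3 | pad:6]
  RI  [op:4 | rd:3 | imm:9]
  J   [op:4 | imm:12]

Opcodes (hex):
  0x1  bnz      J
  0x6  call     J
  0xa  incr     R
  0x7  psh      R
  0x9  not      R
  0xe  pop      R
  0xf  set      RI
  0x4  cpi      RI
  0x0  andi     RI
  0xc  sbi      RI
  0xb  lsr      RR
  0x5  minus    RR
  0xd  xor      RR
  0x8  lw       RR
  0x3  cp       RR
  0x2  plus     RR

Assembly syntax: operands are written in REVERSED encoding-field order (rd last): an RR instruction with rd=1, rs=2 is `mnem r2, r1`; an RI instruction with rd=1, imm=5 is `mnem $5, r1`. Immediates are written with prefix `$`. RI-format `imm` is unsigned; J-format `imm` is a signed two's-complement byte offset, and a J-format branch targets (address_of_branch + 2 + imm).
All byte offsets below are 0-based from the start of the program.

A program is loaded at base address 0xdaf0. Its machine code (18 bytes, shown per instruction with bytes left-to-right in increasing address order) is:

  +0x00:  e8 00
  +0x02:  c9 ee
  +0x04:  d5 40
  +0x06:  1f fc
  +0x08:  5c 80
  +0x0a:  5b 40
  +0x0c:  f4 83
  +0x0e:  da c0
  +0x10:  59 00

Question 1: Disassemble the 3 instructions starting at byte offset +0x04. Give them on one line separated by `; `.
xor r5, r2; bnz $-4; minus r2, r6

[04] d5 40 → 0xd540
  op=0xd540>>12=0xd ⇒ xor (RR)
  rd@[11:9]=0x2 ⇒ r2
  rs@[8:6]=0x5 ⇒ r5
[06] 1f fc → 0x1ffc
  op=0x1ffc>>12=0x1 ⇒ bnz (J)
  imm@[11:0]=0xffc (s12→-4) ⇒ $-4
[08] 5c 80 → 0x5c80
  op=0x5c80>>12=0x5 ⇒ minus (RR)
  rd@[11:9]=0x6 ⇒ r6
  rs@[8:6]=0x2 ⇒ r2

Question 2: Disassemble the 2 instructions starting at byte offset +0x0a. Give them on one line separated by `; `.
off 0x0a: read 5b 40 as big → 0x5b40
  op=0x5b40>>12=0x5 ⇒ minus (RR)
  rd: (w>>9)&0x7=0x5 → r5
  rs: (w>>6)&0x7=0x5 → r5
off 0x0c: read f4 83 as big → 0xf483
  op=0xf483>>12=0xf ⇒ set (RI)
  rd: (w>>9)&0x7=0x2 → r2
  imm: (w>>0)&0x1ff=0x83 → $131

minus r5, r5; set $131, r2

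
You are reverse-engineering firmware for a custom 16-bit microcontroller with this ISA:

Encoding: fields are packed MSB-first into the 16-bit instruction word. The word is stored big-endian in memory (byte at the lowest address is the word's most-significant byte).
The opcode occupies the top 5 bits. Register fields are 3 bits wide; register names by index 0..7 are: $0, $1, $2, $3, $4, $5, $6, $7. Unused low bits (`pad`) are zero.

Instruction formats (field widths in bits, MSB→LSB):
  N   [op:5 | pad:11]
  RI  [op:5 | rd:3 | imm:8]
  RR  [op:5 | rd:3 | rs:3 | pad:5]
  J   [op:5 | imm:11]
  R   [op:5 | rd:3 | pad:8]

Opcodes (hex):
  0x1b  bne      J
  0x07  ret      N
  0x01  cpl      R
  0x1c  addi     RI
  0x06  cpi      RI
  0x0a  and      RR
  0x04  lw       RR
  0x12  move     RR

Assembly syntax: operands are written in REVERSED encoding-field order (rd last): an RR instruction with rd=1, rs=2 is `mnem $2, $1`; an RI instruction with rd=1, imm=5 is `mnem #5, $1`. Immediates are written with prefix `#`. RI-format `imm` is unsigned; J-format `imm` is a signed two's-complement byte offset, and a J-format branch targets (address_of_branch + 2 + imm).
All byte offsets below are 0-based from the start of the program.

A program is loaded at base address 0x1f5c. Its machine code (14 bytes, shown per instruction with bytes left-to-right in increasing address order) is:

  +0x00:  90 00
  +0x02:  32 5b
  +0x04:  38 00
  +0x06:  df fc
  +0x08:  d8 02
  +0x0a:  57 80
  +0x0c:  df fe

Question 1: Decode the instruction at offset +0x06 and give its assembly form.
@+06  big-endian(df fc) = 0xdffc
  op=0xdffc>>11=0x1b ⇒ bne (J)
  imm: (w>>0)&0x7ff=0x7fc (s11→-4) → #-4

bne #-4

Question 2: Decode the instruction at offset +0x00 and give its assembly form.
+0x00: 90 00 ⇒ word 0x9000 (big)
  op=0x9000>>11=0x12 ⇒ move (RR)
  rd: (w>>8)&0x7=0x0 → $0
  rs: (w>>5)&0x7=0x0 → $0

move $0, $0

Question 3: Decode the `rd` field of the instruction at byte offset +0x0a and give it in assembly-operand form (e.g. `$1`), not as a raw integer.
+0x0a: 57 80 ⇒ word 0x5780 (big)
  opcode bits[15:11]=0xa: and/RR
  [10:8] rd=7 = $7
  [7:5] rs=4 = $4

$7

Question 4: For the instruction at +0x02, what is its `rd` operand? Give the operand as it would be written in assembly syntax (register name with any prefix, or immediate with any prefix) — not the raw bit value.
$2

+0x02: 32 5b ⇒ word 0x325b (big)
  opcode bits[15:11]=0x6: cpi/RI
  rd: (w>>8)&0x7=0x2 → $2
  imm: (w>>0)&0xff=0x5b → #91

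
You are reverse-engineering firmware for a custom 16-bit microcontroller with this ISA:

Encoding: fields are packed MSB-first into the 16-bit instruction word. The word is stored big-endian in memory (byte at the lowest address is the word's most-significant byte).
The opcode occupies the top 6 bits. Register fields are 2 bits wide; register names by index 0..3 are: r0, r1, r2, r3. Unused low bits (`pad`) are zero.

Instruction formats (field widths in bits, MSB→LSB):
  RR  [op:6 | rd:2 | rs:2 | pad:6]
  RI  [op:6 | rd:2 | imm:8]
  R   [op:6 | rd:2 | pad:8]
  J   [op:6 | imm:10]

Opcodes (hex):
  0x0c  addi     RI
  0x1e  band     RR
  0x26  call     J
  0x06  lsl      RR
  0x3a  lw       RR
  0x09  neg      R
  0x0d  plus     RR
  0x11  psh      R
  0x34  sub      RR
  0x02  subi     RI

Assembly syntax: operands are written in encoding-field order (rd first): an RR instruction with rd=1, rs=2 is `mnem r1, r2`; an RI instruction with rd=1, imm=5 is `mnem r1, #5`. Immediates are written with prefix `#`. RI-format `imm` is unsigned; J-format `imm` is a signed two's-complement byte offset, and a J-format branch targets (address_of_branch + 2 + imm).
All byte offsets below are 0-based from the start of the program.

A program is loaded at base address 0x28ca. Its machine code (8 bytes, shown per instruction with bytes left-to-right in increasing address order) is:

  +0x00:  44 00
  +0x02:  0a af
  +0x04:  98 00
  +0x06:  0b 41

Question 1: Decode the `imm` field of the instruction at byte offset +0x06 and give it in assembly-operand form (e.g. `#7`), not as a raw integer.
off 0x06: read 0b 41 as big → 0x0b41
  op=0x0b41>>10=0x2 ⇒ subi (RI)
  rd: (w>>8)&0x3=0x3 → r3
  imm: (w>>0)&0xff=0x41 → #65

#65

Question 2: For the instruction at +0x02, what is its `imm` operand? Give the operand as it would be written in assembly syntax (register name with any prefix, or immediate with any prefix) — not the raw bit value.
#175

+0x02: 0a af ⇒ word 0x0aaf (big)
  op=0x0aaf>>10=0x2 ⇒ subi (RI)
  [9:8] rd=2 = r2
  [7:0] imm=175 = #175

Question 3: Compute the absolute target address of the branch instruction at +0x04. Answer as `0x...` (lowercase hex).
0x28d0

+0x04: 98 00 ⇒ word 0x9800 (big)
  top 6b → 0x26 → call [J]
  imm: (w>>0)&0x3ff=0x0 → #0
  target = base 0x28ca + off 0x04 + 2 + imm 0 = 0x28d0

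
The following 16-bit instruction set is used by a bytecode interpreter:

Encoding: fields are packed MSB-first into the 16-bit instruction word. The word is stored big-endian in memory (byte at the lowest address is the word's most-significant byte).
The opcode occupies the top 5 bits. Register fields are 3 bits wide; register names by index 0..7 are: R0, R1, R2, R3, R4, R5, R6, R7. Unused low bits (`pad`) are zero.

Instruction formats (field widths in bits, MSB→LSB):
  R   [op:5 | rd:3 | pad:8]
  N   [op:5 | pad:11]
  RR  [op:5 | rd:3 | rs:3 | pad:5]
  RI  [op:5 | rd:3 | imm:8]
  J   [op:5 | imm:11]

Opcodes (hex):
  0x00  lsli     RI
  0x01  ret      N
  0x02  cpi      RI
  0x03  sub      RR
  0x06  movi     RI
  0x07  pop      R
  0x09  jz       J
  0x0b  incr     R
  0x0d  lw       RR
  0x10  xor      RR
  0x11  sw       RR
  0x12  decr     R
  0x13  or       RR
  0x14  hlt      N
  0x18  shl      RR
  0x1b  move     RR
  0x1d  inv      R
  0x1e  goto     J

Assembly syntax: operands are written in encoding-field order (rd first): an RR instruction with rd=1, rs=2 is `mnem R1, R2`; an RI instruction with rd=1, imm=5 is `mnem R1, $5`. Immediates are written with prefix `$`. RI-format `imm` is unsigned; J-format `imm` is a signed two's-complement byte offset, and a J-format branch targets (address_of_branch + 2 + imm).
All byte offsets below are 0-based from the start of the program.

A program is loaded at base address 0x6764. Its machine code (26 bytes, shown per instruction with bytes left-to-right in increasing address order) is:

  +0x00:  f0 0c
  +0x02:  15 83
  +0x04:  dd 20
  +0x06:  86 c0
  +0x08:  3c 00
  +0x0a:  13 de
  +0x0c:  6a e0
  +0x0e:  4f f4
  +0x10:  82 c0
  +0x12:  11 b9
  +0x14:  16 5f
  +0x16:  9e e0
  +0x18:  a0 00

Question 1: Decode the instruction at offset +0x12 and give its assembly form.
cpi R1, $185

@+12  big-endian(11 b9) = 0x11b9
  opcode bits[15:11]=0x2: cpi/RI
  rd@[10:8]=0x1 ⇒ R1
  imm@[7:0]=0xb9 ⇒ $185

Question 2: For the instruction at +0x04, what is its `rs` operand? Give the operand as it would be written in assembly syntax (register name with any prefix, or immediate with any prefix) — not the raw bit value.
[04] dd 20 → 0xdd20
  top 5b → 0x1b → move [RR]
  [10:8] rd=5 = R5
  [7:5] rs=1 = R1

R1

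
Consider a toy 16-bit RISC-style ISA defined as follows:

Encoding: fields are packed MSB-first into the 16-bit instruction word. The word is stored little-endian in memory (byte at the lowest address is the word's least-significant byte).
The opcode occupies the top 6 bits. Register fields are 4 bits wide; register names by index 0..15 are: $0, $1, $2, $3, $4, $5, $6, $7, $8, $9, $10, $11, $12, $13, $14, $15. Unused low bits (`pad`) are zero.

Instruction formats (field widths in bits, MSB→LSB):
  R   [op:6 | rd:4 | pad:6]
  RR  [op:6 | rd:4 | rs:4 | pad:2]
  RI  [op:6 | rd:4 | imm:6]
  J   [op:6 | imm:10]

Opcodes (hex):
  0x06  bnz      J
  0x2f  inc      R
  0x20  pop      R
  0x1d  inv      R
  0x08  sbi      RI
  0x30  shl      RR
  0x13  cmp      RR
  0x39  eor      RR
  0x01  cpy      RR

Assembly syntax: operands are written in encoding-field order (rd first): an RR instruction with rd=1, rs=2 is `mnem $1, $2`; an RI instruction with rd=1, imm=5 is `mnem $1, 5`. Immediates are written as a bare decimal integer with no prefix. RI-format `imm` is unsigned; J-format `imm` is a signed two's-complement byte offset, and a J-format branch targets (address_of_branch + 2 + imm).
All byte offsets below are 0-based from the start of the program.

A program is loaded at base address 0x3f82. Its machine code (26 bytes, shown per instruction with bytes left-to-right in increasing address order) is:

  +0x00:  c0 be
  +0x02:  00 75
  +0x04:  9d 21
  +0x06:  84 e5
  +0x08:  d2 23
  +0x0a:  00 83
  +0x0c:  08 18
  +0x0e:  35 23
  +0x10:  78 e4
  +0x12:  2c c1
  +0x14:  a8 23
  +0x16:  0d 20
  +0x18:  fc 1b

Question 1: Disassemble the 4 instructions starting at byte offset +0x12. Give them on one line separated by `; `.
off 0x12: read 2c c1 as little → 0xc12c
  top 6b → 0x30 → shl [RR]
  rd: (w>>6)&0xf=0x4 → $4
  rs: (w>>2)&0xf=0xb → $11
off 0x14: read a8 23 as little → 0x23a8
  top 6b → 0x8 → sbi [RI]
  rd: (w>>6)&0xf=0xe → $14
  imm: (w>>0)&0x3f=0x28 → 40
off 0x16: read 0d 20 as little → 0x200d
  top 6b → 0x8 → sbi [RI]
  rd: (w>>6)&0xf=0x0 → $0
  imm: (w>>0)&0x3f=0xd → 13
off 0x18: read fc 1b as little → 0x1bfc
  top 6b → 0x6 → bnz [J]
  imm: (w>>0)&0x3ff=0x3fc (s10→-4) → -4

shl $4, $11; sbi $14, 40; sbi $0, 13; bnz -4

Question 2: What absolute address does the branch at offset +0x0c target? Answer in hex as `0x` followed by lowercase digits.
off 0x0c: read 08 18 as little → 0x1808
  opcode bits[15:10]=0x6: bnz/J
  imm@[9:0]=0x8 ⇒ 8
  target = base 0x3f82 + off 0x0c + 2 + imm 8 = 0x3f98

0x3f98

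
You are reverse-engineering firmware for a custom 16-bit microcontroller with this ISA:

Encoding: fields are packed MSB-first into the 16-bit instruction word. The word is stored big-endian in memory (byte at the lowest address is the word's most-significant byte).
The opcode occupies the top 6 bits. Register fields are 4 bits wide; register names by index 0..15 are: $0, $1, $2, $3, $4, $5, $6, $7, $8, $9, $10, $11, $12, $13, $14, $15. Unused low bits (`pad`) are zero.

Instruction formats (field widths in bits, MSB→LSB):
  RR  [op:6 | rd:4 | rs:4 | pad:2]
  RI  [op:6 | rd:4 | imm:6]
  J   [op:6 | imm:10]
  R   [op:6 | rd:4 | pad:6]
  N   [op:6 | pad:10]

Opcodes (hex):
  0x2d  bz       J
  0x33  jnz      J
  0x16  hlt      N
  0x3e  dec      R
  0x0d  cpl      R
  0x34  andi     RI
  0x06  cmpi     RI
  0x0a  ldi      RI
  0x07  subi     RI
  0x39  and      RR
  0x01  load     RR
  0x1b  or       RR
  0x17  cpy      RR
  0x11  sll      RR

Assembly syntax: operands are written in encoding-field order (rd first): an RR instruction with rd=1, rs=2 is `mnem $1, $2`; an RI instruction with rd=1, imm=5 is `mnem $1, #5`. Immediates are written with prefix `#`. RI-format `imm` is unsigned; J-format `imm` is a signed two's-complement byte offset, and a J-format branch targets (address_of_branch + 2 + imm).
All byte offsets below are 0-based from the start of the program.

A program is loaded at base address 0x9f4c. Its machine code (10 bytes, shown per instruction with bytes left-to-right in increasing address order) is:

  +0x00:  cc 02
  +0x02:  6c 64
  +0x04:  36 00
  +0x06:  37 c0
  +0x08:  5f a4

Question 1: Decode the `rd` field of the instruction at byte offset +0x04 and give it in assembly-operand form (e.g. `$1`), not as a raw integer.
$8

off 0x04: read 36 00 as big → 0x3600
  op=0x3600>>10=0xd ⇒ cpl (R)
  [9:6] rd=8 = $8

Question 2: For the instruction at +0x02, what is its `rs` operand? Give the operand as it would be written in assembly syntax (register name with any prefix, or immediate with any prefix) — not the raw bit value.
$9

off 0x02: read 6c 64 as big → 0x6c64
  opcode bits[15:10]=0x1b: or/RR
  [9:6] rd=1 = $1
  [5:2] rs=9 = $9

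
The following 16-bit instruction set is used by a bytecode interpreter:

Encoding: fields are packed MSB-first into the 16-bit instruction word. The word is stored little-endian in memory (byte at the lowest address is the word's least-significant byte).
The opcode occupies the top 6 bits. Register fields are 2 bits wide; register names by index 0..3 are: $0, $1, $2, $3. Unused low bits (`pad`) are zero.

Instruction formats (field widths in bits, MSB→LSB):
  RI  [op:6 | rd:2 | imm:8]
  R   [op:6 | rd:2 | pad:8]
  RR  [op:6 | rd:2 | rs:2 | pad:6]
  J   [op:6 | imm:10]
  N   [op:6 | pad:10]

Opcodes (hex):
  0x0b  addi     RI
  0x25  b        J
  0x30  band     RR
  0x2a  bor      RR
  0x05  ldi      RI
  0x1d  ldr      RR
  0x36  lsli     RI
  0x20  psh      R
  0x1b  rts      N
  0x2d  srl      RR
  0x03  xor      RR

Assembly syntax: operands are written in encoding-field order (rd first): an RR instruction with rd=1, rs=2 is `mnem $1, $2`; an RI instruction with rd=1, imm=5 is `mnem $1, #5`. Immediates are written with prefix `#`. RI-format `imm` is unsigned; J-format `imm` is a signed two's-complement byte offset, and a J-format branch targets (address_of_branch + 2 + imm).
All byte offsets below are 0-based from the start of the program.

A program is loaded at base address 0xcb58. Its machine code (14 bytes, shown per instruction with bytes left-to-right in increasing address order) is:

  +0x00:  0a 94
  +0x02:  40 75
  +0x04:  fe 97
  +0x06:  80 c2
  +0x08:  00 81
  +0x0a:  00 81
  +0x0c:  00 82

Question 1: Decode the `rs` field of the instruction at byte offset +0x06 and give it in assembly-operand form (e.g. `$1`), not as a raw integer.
off 0x06: read 80 c2 as little → 0xc280
  op=0xc280>>10=0x30 ⇒ band (RR)
  [9:8] rd=2 = $2
  [7:6] rs=2 = $2

$2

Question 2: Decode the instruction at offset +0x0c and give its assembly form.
psh $2

[0c] 00 82 → 0x8200
  opcode bits[15:10]=0x20: psh/R
  [9:8] rd=2 = $2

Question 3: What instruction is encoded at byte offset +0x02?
off 0x02: read 40 75 as little → 0x7540
  opcode bits[15:10]=0x1d: ldr/RR
  [9:8] rd=1 = $1
  [7:6] rs=1 = $1

ldr $1, $1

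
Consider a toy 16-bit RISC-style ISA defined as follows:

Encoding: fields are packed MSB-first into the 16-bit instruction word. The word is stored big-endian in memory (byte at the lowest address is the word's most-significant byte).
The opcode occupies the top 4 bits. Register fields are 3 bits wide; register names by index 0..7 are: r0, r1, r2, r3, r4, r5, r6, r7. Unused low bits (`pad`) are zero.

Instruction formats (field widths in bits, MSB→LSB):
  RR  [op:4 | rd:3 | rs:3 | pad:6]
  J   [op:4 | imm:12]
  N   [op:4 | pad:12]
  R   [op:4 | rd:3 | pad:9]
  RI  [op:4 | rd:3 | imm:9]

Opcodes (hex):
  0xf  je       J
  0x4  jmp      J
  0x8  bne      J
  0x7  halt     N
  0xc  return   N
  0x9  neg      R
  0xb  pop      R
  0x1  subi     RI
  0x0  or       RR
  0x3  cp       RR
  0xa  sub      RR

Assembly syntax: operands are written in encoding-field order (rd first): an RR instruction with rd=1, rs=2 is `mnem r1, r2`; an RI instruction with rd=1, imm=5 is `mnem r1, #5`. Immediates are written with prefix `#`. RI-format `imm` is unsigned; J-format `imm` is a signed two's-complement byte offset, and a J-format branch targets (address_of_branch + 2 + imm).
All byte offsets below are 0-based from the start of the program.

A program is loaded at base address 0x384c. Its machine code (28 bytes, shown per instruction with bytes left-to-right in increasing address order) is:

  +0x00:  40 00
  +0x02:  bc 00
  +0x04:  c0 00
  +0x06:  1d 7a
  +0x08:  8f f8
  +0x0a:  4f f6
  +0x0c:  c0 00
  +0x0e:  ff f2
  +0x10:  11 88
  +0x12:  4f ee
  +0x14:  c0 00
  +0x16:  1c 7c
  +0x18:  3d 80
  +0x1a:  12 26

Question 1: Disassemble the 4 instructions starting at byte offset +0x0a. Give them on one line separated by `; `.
@+0a  big-endian(4f f6) = 0x4ff6
  op=0x4ff6>>12=0x4 ⇒ jmp (J)
  [11:0] imm=4086 (s12→-10) = #-10
@+0c  big-endian(c0 00) = 0xc000
  op=0xc000>>12=0xc ⇒ return (N)
@+0e  big-endian(ff f2) = 0xfff2
  op=0xfff2>>12=0xf ⇒ je (J)
  [11:0] imm=4082 (s12→-14) = #-14
@+10  big-endian(11 88) = 0x1188
  op=0x1188>>12=0x1 ⇒ subi (RI)
  [11:9] rd=0 = r0
  [8:0] imm=392 = #392

jmp #-10; return; je #-14; subi r0, #392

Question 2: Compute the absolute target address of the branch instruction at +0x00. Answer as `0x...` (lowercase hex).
@+00  big-endian(40 00) = 0x4000
  top 4b → 0x4 → jmp [J]
  [11:0] imm=0 = #0
  target = base 0x384c + off 0x00 + 2 + imm 0 = 0x384e

0x384e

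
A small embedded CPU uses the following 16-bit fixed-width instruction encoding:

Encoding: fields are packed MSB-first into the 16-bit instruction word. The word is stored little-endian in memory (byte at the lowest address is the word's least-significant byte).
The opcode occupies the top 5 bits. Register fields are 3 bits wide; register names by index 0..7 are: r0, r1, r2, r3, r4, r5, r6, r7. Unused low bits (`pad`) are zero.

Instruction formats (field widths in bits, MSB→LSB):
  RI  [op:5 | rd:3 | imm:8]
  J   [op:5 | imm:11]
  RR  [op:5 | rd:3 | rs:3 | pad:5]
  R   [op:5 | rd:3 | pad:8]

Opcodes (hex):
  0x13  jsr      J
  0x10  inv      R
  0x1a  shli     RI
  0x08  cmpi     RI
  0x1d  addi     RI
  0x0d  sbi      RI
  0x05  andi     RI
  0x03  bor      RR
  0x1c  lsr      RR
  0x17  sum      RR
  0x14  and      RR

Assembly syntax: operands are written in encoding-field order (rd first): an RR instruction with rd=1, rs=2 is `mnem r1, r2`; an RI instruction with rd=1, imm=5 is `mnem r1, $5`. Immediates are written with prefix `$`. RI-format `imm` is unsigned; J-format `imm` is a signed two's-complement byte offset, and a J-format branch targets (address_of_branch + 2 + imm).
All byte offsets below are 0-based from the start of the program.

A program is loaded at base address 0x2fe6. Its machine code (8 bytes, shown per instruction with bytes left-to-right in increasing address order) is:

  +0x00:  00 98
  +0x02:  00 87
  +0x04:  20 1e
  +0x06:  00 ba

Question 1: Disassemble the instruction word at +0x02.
inv r7

@+02  little-endian(00 87) = 0x8700
  op=0x8700>>11=0x10 ⇒ inv (R)
  [10:8] rd=7 = r7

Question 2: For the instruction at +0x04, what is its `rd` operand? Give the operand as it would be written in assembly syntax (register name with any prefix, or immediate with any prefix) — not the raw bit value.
+0x04: 20 1e ⇒ word 0x1e20 (little)
  opcode bits[15:11]=0x3: bor/RR
  [10:8] rd=6 = r6
  [7:5] rs=1 = r1

r6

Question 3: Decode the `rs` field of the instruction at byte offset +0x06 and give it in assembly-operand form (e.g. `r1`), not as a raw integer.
@+06  little-endian(00 ba) = 0xba00
  opcode bits[15:11]=0x17: sum/RR
  rd@[10:8]=0x2 ⇒ r2
  rs@[7:5]=0x0 ⇒ r0

r0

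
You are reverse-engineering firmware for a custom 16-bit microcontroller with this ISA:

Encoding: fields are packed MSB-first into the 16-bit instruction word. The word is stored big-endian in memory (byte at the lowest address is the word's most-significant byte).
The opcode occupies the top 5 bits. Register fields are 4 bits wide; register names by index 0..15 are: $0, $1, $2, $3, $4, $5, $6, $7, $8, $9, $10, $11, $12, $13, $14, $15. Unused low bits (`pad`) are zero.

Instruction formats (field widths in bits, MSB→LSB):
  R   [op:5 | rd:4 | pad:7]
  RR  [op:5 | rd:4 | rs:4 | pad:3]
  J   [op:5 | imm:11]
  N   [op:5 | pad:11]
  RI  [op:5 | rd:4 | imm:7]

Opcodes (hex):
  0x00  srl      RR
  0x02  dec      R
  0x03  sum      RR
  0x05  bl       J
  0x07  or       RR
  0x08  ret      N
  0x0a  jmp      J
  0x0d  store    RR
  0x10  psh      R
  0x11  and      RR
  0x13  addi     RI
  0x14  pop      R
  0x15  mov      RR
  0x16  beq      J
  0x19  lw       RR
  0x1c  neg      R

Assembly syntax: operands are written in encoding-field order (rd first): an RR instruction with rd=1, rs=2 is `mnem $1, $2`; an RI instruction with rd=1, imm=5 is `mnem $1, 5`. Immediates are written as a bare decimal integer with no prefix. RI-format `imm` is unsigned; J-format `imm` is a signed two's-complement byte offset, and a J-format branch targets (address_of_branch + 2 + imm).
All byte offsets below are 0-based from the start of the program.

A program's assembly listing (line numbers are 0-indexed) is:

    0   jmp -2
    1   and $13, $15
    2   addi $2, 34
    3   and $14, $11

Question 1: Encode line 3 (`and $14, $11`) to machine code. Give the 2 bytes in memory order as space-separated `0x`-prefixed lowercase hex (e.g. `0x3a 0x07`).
0x8f 0x58

L3: and op=0x11:5|rd=14:4|rs=11:4|pad=0:3 ⇒ 0x8f58 ⇒ big 8f 58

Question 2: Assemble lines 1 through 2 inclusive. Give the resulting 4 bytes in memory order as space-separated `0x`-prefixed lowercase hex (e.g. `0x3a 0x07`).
L1: and op=0x11:5|rd=13:4|rs=15:4|pad=0:3 ⇒ 0x8ef8 ⇒ big 8e f8
L2: addi op=0x13:5|rd=2:4|imm=34:7 ⇒ 0x9922 ⇒ big 99 22

0x8e 0xf8 0x99 0x22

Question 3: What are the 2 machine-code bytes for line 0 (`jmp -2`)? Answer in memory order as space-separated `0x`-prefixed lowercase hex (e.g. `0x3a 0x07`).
line 0 (jmp): pack op=0xa:5|imm=-2:11 = 0x57fe; big→ 57 fe

0x57 0xfe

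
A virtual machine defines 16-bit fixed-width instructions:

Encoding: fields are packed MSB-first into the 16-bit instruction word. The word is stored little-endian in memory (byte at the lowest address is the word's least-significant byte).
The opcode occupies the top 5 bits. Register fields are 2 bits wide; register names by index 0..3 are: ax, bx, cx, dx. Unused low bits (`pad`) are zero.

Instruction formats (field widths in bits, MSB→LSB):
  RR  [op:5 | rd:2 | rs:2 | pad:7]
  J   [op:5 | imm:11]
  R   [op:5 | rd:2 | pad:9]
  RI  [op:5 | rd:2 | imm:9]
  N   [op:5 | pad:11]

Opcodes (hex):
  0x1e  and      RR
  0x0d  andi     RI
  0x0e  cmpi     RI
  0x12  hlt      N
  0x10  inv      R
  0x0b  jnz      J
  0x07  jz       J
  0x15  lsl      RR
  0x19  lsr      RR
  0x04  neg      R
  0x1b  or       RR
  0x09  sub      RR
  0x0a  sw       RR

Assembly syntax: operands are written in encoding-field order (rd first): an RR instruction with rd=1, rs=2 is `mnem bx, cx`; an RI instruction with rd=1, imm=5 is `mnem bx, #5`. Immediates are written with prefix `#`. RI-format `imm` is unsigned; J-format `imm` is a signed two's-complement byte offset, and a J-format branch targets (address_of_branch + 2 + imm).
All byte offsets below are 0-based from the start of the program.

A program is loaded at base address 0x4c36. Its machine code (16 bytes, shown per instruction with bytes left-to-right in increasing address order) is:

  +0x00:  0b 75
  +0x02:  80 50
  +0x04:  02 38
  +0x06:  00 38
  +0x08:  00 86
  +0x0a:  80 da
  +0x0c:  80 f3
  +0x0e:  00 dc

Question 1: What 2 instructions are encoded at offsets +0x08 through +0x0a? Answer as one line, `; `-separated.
[08] 00 86 → 0x8600
  opcode bits[15:11]=0x10: inv/R
  rd: (w>>9)&0x3=0x3 → dx
[0a] 80 da → 0xda80
  opcode bits[15:11]=0x1b: or/RR
  rd: (w>>9)&0x3=0x1 → bx
  rs: (w>>7)&0x3=0x1 → bx

inv dx; or bx, bx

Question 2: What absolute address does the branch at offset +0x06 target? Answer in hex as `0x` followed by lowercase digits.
0x4c3e

@+06  little-endian(00 38) = 0x3800
  top 5b → 0x7 → jz [J]
  imm@[10:0]=0x0 ⇒ #0
  target = base 0x4c36 + off 0x06 + 2 + imm 0 = 0x4c3e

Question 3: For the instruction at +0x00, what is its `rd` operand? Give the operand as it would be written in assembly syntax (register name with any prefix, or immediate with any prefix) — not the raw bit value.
off 0x00: read 0b 75 as little → 0x750b
  opcode bits[15:11]=0xe: cmpi/RI
  [10:9] rd=2 = cx
  [8:0] imm=267 = #267

cx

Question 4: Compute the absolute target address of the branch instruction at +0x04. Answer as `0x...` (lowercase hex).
[04] 02 38 → 0x3802
  opcode bits[15:11]=0x7: jz/J
  imm@[10:0]=0x2 ⇒ #2
  target = base 0x4c36 + off 0x04 + 2 + imm 2 = 0x4c3e

0x4c3e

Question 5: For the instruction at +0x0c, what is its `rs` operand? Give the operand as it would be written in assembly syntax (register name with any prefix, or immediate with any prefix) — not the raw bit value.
dx

off 0x0c: read 80 f3 as little → 0xf380
  op=0xf380>>11=0x1e ⇒ and (RR)
  rd: (w>>9)&0x3=0x1 → bx
  rs: (w>>7)&0x3=0x3 → dx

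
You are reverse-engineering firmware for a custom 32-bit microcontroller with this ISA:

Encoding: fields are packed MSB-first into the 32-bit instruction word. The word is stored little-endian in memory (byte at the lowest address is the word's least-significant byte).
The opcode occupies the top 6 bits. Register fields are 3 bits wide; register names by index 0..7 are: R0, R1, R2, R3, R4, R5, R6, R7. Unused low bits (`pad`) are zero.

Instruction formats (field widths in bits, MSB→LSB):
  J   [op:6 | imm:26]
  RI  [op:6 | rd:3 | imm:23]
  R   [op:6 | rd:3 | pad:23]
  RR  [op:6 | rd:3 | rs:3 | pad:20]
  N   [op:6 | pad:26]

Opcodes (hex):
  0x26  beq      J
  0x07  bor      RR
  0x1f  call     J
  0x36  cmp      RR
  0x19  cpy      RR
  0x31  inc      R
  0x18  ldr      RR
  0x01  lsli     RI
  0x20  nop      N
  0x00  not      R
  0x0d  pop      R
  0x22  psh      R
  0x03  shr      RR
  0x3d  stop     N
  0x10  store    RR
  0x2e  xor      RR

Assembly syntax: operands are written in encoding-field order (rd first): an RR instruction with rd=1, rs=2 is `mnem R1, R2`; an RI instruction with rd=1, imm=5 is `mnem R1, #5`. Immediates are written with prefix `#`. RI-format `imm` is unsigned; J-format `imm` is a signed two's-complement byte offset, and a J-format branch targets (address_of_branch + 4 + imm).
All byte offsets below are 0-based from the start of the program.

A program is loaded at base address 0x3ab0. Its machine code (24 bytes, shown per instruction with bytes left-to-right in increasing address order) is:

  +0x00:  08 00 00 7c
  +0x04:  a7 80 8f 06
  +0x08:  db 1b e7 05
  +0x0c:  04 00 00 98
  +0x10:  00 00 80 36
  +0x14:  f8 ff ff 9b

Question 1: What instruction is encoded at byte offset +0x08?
lsli R3, #6757339

[08] db 1b e7 05 → 0x05e71bdb
  op=0x05e71bdb>>26=0x1 ⇒ lsli (RI)
  [25:23] rd=3 = R3
  [22:0] imm=6757339 = #6757339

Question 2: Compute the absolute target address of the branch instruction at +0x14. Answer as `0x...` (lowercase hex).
0x3ac0

+0x14: f8 ff ff 9b ⇒ word 0x9bfffff8 (little)
  top 6b → 0x26 → beq [J]
  [25:0] imm=67108856 (s26→-8) = #-8
  target = base 0x3ab0 + off 0x14 + 4 + imm -8 = 0x3ac0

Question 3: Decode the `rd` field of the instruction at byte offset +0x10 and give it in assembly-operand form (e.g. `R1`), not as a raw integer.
R5

+0x10: 00 00 80 36 ⇒ word 0x36800000 (little)
  top 6b → 0xd → pop [R]
  rd@[25:23]=0x5 ⇒ R5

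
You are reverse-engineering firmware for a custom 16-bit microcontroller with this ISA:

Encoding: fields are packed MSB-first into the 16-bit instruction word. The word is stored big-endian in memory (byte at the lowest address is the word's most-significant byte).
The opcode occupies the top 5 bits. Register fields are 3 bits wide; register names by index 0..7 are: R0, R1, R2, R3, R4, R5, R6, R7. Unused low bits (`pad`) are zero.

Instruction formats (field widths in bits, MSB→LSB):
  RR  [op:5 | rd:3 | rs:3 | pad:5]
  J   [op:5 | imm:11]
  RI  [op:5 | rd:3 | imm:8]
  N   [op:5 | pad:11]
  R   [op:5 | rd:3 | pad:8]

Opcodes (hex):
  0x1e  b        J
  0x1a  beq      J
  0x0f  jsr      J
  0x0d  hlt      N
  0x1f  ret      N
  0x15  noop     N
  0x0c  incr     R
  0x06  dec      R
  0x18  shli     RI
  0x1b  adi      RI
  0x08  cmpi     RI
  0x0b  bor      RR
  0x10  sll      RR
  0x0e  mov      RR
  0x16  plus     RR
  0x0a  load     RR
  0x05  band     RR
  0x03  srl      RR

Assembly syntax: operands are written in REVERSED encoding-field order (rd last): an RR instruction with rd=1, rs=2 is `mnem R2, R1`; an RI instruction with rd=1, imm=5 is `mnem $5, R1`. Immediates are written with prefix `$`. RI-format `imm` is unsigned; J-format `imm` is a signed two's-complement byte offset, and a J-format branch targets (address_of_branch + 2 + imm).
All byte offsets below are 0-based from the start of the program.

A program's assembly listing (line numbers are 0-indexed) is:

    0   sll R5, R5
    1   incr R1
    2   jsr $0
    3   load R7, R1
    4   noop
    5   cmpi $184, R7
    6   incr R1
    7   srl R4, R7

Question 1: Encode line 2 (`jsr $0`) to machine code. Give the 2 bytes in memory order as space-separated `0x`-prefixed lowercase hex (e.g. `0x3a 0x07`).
0x78 0x00

line 2 (jsr): pack op=0xf:5|imm=0:11 = 0x7800; big→ 78 00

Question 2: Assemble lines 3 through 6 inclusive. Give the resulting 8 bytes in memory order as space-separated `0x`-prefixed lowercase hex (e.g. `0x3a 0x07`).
L3: load op=0xa:5|rd=1:3|rs=7:3|pad=0:5 ⇒ 0x51e0 ⇒ big 51 e0
L4: noop op=0x15:5|pad=0:11 ⇒ 0xa800 ⇒ big a8 00
L5: cmpi op=0x8:5|rd=7:3|imm=184:8 ⇒ 0x47b8 ⇒ big 47 b8
L6: incr op=0xc:5|rd=1:3|pad=0:8 ⇒ 0x6100 ⇒ big 61 00

0x51 0xe0 0xa8 0x00 0x47 0xb8 0x61 0x00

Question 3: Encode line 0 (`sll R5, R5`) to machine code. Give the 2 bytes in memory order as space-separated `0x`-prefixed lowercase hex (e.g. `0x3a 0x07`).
0. sll fields op=0x10:5|rd=5:3|rs=5:3|pad=0:5 → word 85a0h → 85 a0

0x85 0xa0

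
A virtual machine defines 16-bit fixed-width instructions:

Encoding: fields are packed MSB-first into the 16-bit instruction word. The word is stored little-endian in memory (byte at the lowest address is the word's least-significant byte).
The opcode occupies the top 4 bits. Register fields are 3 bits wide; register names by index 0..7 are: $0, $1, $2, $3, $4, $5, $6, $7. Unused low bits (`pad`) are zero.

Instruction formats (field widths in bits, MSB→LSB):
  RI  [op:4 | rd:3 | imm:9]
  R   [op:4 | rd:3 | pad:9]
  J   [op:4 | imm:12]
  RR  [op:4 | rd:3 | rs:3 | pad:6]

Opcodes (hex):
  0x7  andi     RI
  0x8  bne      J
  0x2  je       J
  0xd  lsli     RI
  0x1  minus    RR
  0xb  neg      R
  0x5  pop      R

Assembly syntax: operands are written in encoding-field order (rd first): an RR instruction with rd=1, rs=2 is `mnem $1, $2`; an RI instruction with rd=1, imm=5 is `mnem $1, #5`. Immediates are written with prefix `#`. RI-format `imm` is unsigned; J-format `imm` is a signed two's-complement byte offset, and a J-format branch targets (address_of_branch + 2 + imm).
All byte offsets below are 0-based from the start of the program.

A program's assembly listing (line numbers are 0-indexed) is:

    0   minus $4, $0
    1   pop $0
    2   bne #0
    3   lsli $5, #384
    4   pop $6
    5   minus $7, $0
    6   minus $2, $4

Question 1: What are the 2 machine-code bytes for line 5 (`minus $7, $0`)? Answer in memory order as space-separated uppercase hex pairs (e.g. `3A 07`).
00 1E

L5: minus op=0x1:4|rd=7:3|rs=0:3|pad=0:6 ⇒ 0x1e00 ⇒ little 00 1e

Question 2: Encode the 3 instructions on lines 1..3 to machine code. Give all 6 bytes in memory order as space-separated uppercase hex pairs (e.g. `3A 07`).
00 50 00 80 80 DB

line 1 (pop): pack op=0x5:4|rd=0:3|pad=0:9 = 0x5000; little→ 00 50
line 2 (bne): pack op=0x8:4|imm=0:12 = 0x8000; little→ 00 80
line 3 (lsli): pack op=0xd:4|rd=5:3|imm=384:9 = 0xdb80; little→ 80 db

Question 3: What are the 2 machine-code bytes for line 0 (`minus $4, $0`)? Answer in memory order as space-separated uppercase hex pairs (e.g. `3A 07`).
00 18

L0: minus op=0x1:4|rd=4:3|rs=0:3|pad=0:6 ⇒ 0x1800 ⇒ little 00 18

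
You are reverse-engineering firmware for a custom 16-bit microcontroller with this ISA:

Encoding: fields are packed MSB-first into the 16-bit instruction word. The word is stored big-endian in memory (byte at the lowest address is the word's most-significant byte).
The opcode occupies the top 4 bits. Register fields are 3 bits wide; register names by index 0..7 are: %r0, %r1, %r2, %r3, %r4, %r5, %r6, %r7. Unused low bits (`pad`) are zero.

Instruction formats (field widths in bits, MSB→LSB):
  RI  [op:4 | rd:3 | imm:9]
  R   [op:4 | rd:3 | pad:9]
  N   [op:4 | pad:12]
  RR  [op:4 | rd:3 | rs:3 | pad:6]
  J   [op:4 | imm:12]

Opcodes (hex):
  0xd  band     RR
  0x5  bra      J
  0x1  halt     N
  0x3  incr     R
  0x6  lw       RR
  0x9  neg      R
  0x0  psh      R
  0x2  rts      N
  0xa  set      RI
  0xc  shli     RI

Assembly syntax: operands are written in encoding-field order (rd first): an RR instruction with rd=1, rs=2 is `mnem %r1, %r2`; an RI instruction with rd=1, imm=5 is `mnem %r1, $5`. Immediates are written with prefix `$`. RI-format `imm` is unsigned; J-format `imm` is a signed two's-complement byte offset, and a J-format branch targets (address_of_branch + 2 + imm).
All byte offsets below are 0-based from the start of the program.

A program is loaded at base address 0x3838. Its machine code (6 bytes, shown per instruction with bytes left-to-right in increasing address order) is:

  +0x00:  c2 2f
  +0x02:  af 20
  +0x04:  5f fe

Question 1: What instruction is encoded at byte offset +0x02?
[02] af 20 → 0xaf20
  opcode bits[15:12]=0xa: set/RI
  [11:9] rd=7 = %r7
  [8:0] imm=288 = $288

set %r7, $288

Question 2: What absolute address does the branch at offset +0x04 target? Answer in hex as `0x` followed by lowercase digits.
0x383c

@+04  big-endian(5f fe) = 0x5ffe
  top 4b → 0x5 → bra [J]
  imm@[11:0]=0xffe (s12→-2) ⇒ $-2
  target = base 0x3838 + off 0x04 + 2 + imm -2 = 0x383c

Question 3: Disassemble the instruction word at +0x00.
shli %r1, $47

[00] c2 2f → 0xc22f
  top 4b → 0xc → shli [RI]
  [11:9] rd=1 = %r1
  [8:0] imm=47 = $47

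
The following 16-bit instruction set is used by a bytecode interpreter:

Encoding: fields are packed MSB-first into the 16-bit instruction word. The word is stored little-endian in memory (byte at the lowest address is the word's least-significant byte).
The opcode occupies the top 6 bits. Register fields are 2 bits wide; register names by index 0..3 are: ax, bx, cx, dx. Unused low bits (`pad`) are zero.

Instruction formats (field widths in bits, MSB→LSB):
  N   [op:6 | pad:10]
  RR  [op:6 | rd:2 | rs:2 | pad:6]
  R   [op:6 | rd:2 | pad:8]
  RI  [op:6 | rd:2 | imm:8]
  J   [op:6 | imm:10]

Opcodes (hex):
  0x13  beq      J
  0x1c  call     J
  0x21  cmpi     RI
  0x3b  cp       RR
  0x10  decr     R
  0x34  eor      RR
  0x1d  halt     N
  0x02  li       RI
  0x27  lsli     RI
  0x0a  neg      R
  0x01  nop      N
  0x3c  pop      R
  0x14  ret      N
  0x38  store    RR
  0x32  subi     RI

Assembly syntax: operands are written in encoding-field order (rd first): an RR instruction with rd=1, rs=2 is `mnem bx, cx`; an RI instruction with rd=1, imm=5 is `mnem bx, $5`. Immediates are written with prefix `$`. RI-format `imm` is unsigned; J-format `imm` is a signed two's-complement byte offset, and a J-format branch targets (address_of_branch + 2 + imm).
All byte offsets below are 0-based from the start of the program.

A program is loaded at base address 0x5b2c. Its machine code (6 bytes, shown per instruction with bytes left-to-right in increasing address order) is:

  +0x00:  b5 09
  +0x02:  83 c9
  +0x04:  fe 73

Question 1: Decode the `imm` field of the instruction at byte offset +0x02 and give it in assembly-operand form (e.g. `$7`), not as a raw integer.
@+02  little-endian(83 c9) = 0xc983
  opcode bits[15:10]=0x32: subi/RI
  [9:8] rd=1 = bx
  [7:0] imm=131 = $131

$131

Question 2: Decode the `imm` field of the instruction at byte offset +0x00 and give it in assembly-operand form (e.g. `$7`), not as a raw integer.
off 0x00: read b5 09 as little → 0x09b5
  top 6b → 0x2 → li [RI]
  rd: (w>>8)&0x3=0x1 → bx
  imm: (w>>0)&0xff=0xb5 → $181

$181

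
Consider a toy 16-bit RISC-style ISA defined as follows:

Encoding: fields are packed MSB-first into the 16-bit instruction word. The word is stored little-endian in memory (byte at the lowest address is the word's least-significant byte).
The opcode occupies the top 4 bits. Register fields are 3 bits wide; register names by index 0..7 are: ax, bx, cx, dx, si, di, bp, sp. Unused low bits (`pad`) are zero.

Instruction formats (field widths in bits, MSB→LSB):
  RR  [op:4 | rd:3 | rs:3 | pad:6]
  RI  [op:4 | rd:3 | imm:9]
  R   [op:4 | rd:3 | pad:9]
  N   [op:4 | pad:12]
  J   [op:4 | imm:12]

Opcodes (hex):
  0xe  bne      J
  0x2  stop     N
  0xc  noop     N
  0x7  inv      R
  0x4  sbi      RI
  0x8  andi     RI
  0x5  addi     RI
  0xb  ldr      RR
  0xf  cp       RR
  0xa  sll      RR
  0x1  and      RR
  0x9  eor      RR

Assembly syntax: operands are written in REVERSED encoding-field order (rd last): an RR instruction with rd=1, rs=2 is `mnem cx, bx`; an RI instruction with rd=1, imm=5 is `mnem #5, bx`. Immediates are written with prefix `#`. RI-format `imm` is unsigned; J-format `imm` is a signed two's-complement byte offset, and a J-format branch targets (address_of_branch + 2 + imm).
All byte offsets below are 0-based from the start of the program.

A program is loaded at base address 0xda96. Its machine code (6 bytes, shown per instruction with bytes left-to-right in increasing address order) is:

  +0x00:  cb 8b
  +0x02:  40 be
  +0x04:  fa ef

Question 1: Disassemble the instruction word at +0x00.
andi #459, di

off 0x00: read cb 8b as little → 0x8bcb
  top 4b → 0x8 → andi [RI]
  [11:9] rd=5 = di
  [8:0] imm=459 = #459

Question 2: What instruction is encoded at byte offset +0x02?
ldr bx, sp

[02] 40 be → 0xbe40
  top 4b → 0xb → ldr [RR]
  [11:9] rd=7 = sp
  [8:6] rs=1 = bx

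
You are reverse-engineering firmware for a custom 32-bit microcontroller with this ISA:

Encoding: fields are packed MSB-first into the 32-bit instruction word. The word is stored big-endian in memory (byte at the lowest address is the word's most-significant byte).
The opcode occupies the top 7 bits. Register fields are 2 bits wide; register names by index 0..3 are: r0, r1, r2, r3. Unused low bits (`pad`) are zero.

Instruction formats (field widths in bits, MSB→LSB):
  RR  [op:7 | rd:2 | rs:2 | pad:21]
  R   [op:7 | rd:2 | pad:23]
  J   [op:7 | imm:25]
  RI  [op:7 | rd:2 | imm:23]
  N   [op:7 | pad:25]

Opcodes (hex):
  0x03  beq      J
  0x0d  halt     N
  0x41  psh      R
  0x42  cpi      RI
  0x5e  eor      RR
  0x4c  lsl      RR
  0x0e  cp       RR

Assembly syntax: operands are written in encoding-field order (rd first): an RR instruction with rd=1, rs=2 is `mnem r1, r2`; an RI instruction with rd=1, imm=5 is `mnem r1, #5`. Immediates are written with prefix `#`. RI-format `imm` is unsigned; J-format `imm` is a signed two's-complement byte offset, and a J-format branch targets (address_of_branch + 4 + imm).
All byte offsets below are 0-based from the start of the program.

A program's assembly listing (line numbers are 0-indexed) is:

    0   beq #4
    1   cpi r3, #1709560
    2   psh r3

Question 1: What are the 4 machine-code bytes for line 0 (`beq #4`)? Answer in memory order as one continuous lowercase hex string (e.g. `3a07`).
06000004

line 0 (beq): pack op=0x3:7|imm=4:25 = 0x06000004; big→ 06 00 00 04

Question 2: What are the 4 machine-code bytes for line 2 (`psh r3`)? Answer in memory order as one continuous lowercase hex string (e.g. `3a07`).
line 2 (psh): pack op=0x41:7|rd=3:2|pad=0:23 = 0x83800000; big→ 83 80 00 00

83800000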